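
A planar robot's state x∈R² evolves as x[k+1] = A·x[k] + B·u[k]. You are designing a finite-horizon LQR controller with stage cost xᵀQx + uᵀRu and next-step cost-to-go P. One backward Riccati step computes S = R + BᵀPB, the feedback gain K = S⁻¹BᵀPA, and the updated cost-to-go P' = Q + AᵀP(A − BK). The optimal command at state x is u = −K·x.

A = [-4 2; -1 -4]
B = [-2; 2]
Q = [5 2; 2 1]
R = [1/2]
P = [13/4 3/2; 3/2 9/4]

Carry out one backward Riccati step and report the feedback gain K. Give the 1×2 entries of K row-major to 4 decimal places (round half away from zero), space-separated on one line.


BᵀP = [-3.5000 1.5000]
S = R + BᵀPB = [1/2] + [10.0000] = [10.5000]
BᵀPA = [12.5000 -13.0000]
K = S⁻¹·BᵀPA = [1.1905 -1.2381]
A−BK = [-1.6190 -0.4762; -3.3810 -1.5238]
AᵀP(A−BK) = [51.3690 19.4762; 19.4762 8.9048]
P' = Q + AᵀP(A−BK) = [56.3690 21.4762; 21.4762 9.9048]
tr(P') = 66.2738

1.1905 -1.2381


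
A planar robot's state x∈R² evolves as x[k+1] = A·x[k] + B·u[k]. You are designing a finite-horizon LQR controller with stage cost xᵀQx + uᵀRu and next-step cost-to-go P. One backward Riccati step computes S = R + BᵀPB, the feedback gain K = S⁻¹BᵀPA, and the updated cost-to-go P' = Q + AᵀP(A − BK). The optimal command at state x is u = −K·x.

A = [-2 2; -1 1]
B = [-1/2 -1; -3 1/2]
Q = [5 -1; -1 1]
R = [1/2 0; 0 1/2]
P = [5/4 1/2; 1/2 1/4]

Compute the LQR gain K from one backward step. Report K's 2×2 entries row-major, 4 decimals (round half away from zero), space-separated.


0.9055 -0.9055 0.6884 -0.6884

BᵀP = [-2.1250 -1.0000; -1.0000 -0.3750]
S = R + BᵀPB = [1/2 0; 0 1/2] + [4.0625 1.6250; 1.6250 0.8125] = [4.5625 1.6250; 1.6250 1.3125]
BᵀPA = [5.2500 -5.2500; 2.3750 -2.3750]
K = S⁻¹·BᵀPA = [0.9055 -0.9055; 0.6884 -0.6884]
A−BK = [-0.8588 0.8588; 1.3722 -1.3722]
AᵀP(A−BK) = [0.8611 -0.8611; -0.8611 0.8611]
P' = Q + AᵀP(A−BK) = [5.8611 -1.8611; -1.8611 1.8611]
tr(P') = 7.7223


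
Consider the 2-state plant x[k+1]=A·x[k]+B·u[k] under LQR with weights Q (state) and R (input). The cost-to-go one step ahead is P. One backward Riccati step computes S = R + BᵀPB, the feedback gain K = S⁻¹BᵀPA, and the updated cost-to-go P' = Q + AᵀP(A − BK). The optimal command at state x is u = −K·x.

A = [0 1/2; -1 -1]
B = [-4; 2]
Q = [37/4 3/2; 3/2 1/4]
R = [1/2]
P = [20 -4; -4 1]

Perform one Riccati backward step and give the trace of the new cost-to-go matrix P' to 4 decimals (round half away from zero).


BᵀP = [-88.0000 18.0000]
S = R + BᵀPB = [1/2] + [388.0000] = [388.5000]
BᵀPA = [-18.0000 -62.0000]
K = S⁻¹·BᵀPA = [-0.0463 -0.1596]
A−BK = [-0.1853 -0.1384; -0.9073 -0.6808]
AᵀP(A−BK) = [0.1660 0.1274; 0.1274 0.1055]
P' = Q + AᵀP(A−BK) = [9.4160 1.6274; 1.6274 0.3555]
tr(P') = 9.7716

9.7716


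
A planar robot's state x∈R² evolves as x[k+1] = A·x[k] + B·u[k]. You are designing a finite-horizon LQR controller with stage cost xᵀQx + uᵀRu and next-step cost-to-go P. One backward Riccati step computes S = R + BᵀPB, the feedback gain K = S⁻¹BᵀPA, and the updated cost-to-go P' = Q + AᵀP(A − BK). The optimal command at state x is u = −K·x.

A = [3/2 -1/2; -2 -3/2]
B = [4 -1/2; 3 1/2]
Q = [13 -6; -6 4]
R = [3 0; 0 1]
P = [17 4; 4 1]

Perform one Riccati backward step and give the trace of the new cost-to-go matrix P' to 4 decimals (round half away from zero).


BᵀP = [80.0000 19.0000; -6.5000 -1.5000]
S = R + BᵀPB = [3 0; 0 1] + [377.0000 -30.5000; -30.5000 2.5000] = [380.0000 -30.5000; -30.5000 3.5000]
BᵀPA = [82.0000 -68.5000; -6.7500 5.5000]
K = S⁻¹·BᵀPA = [0.2029 -0.1801; -0.1601 0.0019]
A−BK = [0.6082 0.2214; -2.5288 -0.9606]
AᵀP(A−BK) = [0.5283 0.0319; 0.0319 0.1520]
P' = Q + AᵀP(A−BK) = [13.5283 -5.9681; -5.9681 4.1520]
tr(P') = 17.6803

17.6803


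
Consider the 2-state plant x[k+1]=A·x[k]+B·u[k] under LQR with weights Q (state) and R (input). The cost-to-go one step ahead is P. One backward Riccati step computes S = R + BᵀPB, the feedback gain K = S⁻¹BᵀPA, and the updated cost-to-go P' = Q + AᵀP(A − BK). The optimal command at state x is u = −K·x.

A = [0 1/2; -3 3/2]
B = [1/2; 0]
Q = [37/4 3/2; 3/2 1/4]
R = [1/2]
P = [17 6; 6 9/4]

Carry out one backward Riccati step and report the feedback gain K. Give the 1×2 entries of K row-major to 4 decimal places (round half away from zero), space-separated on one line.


-1.8947 1.8421

BᵀP = [8.5000 3.0000]
S = R + BᵀPB = [1/2] + [4.2500] = [4.7500]
BᵀPA = [-9.0000 8.7500]
K = S⁻¹·BᵀPA = [-1.8947 1.8421]
A−BK = [0.9474 -0.4211; -3.0000 1.5000]
AᵀP(A−BK) = [3.1974 -2.5461; -2.5461 2.1941]
P' = Q + AᵀP(A−BK) = [12.4474 -1.0461; -1.0461 2.4441]
tr(P') = 14.8914


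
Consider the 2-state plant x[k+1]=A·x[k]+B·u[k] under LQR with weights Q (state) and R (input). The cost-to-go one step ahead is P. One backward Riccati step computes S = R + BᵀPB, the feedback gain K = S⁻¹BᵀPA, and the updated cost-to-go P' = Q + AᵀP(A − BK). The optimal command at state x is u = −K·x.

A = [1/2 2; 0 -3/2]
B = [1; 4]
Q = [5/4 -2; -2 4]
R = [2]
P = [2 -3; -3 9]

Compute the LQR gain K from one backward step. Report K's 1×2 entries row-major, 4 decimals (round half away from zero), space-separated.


BᵀP = [-10.0000 33.0000]
S = R + BᵀPB = [2] + [122.0000] = [124.0000]
BᵀPA = [-5.0000 -69.5000]
K = S⁻¹·BᵀPA = [-0.0403 -0.5605]
A−BK = [0.5403 2.5605; 0.1613 0.7419]
AᵀP(A−BK) = [0.2984 1.4476; 1.4476 7.2964]
P' = Q + AᵀP(A−BK) = [1.5484 -0.5524; -0.5524 11.2964]
tr(P') = 12.8448

-0.0403 -0.5605


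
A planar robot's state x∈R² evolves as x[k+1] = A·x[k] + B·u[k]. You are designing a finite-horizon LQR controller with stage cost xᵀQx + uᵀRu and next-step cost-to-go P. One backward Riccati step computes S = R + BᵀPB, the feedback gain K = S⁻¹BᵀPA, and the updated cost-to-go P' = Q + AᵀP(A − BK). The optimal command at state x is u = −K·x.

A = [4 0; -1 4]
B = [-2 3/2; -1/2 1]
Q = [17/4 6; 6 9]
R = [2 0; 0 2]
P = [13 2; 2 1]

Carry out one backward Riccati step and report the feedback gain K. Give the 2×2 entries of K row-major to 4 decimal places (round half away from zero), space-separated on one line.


BᵀP = [-27.0000 -4.5000; 21.5000 4.0000]
S = R + BᵀPB = [2 0; 0 2] + [56.2500 -45.0000; -45.0000 36.2500] = [58.2500 -45.0000; -45.0000 38.2500]
BᵀPA = [-103.5000 -18.0000; 82.0000 16.0000]
K = S⁻¹·BᵀPA = [-1.3241 0.1551; 0.5860 0.6008]
A−BK = [0.4728 -0.5910; -2.2481 3.4768]
AᵀP(A−BK) = [7.9015 -5.2102; -5.2102 9.1794]
P' = Q + AᵀP(A−BK) = [12.1515 0.7898; 0.7898 18.1794]
tr(P') = 30.3309

-1.3241 0.1551 0.5860 0.6008


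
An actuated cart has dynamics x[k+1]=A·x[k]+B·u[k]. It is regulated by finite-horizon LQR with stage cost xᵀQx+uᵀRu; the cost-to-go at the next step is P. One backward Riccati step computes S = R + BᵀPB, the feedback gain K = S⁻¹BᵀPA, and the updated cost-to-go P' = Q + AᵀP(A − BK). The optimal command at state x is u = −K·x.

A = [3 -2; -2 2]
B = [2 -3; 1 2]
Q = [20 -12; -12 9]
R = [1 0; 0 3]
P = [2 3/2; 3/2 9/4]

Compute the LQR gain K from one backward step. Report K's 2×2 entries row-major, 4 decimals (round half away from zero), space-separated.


BᵀP = [5.5000 5.2500; -3.0000 0.0000]
S = R + BᵀPB = [1 0; 0 3] + [16.2500 -6.0000; -6.0000 9.0000] = [17.2500 -6.0000; -6.0000 12.0000]
BᵀPA = [6.0000 -0.5000; -9.0000 6.0000]
K = S⁻¹·BᵀPA = [0.1053 0.1754; -0.6974 0.5877]
A−BK = [0.6974 -0.5877; -0.7105 0.6491]
AᵀP(A−BK) = [2.0921 -1.7632; -1.7632 1.5614]
P' = Q + AᵀP(A−BK) = [22.0921 -13.7632; -13.7632 10.5614]
tr(P') = 32.6535

0.1053 0.1754 -0.6974 0.5877


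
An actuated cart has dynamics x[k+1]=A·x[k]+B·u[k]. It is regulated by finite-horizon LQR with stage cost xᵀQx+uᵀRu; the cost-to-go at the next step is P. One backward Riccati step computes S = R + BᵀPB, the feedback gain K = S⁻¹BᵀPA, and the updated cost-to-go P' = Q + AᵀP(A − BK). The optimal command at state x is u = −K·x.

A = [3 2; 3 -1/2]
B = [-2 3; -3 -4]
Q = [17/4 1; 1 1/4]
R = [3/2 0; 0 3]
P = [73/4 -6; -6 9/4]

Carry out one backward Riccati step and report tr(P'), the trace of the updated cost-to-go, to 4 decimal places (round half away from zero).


BᵀP = [-18.5000 5.2500; 78.7500 -27.0000]
S = R + BᵀPB = [3/2 0; 0 3] + [21.2500 -76.5000; -76.5000 344.2500] = [22.7500 -76.5000; -76.5000 347.2500]
BᵀPA = [-39.7500 -39.6250; 155.2500 171.0000]
K = S⁻¹·BᵀPA = [-0.9408 -0.3312; 0.2398 0.4195]
A−BK = [0.3989 0.0791; 1.1367 0.1841]
AᵀP(A−BK) = [1.8703 0.8358; 0.8358 0.7081]
P' = Q + AᵀP(A−BK) = [6.1203 1.8358; 1.8358 0.9581]
tr(P') = 7.0784

7.0784


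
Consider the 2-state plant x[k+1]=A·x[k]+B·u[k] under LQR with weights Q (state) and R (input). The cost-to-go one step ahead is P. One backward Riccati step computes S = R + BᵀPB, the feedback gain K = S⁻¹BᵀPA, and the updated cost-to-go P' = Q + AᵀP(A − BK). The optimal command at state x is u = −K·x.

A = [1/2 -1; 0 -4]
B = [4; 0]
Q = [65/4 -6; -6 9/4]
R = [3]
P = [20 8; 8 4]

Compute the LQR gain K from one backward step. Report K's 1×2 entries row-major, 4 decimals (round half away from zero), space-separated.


BᵀP = [80.0000 32.0000]
S = R + BᵀPB = [3] + [320.0000] = [323.0000]
BᵀPA = [40.0000 -208.0000]
K = S⁻¹·BᵀPA = [0.1238 -0.6440]
A−BK = [0.0046 1.5759; 0.0000 -4.0000]
AᵀP(A−BK) = [0.0464 -0.2415; -0.2415 14.0557]
P' = Q + AᵀP(A−BK) = [16.2964 -6.2415; -6.2415 16.3057]
tr(P') = 32.6022

0.1238 -0.6440


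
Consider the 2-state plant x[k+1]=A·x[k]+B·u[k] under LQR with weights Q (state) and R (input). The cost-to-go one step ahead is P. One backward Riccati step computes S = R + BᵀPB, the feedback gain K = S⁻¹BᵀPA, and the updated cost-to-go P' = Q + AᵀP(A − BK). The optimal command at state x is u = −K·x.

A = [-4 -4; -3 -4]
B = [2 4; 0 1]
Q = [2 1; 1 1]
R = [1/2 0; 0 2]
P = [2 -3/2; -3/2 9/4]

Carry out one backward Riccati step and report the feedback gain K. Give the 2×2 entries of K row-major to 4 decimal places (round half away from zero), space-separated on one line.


0.5926 1.2391 -0.9259 -1.1178

BᵀP = [4.0000 -3.0000; 6.5000 -3.7500]
S = R + BᵀPB = [1/2 0; 0 2] + [8.0000 13.0000; 13.0000 22.2500] = [8.5000 13.0000; 13.0000 24.2500]
BᵀPA = [-7.0000 -4.0000; -14.7500 -11.0000]
K = S⁻¹·BᵀPA = [0.5926 1.2391; -0.9259 -1.1178]
A−BK = [-1.4815 -2.0067; -2.0741 -2.8822]
AᵀP(A−BK) = [6.7407 9.1852; 9.1852 12.6599]
P' = Q + AᵀP(A−BK) = [8.7407 10.1852; 10.1852 13.6599]
tr(P') = 22.4007


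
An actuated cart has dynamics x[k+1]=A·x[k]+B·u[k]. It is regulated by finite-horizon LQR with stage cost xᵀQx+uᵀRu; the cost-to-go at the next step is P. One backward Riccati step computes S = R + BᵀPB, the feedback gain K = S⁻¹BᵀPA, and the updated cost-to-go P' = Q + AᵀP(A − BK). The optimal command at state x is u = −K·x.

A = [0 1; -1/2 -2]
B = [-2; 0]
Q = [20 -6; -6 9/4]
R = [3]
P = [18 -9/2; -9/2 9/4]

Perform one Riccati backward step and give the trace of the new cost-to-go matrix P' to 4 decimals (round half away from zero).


28.6625

BᵀP = [-36.0000 9.0000]
S = R + BᵀPB = [3] + [72.0000] = [75.0000]
BᵀPA = [-4.5000 -54.0000]
K = S⁻¹·BᵀPA = [-0.0600 -0.7200]
A−BK = [-0.1200 -0.4400; -0.5000 -2.0000]
AᵀP(A−BK) = [0.2925 1.2600; 1.2600 6.1200]
P' = Q + AᵀP(A−BK) = [20.2925 -4.7400; -4.7400 8.3700]
tr(P') = 28.6625


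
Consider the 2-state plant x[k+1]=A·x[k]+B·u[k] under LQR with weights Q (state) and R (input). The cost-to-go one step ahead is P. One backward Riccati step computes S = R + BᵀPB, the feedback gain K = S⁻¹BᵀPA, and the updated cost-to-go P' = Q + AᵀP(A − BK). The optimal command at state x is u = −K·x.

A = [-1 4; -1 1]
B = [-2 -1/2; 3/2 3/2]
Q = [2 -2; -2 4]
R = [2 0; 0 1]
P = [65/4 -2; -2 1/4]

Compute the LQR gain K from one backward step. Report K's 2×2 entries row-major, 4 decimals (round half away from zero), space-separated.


BᵀP = [-35.5000 4.3750; -11.1250 1.3750]
S = R + BᵀPB = [2 0; 0 1] + [77.5625 24.3125; 24.3125 7.6250] = [79.5625 24.3125; 24.3125 8.6250]
BᵀPA = [31.1250 -137.6250; 9.7500 -43.1250]
K = S⁻¹·BᵀPA = [0.3301 -1.4563; 0.1998 -0.8948]
A−BK = [-0.2398 0.6399; -1.7949 4.5268]
AᵀP(A−BK) = [0.2761 -1.1971; -1.1971 5.2327]
P' = Q + AᵀP(A−BK) = [2.2761 -3.1971; -3.1971 9.2327]
tr(P') = 11.5088

0.3301 -1.4563 0.1998 -0.8948


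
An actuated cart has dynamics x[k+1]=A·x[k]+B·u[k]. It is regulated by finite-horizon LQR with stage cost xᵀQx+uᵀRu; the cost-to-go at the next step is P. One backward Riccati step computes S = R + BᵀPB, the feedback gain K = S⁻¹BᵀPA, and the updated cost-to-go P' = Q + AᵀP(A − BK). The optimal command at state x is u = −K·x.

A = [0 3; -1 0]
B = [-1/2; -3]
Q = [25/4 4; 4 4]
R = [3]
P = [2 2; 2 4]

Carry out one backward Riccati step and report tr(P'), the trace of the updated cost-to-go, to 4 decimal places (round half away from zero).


BᵀP = [-7.0000 -13.0000]
S = R + BᵀPB = [3] + [42.5000] = [45.5000]
BᵀPA = [13.0000 -21.0000]
K = S⁻¹·BᵀPA = [0.2857 -0.4615]
A−BK = [0.1429 2.7692; -0.1429 -1.3846]
AᵀP(A−BK) = [0.2857 0.0000; 0.0000 8.3077]
P' = Q + AᵀP(A−BK) = [6.5357 4.0000; 4.0000 12.3077]
tr(P') = 18.8434

18.8434


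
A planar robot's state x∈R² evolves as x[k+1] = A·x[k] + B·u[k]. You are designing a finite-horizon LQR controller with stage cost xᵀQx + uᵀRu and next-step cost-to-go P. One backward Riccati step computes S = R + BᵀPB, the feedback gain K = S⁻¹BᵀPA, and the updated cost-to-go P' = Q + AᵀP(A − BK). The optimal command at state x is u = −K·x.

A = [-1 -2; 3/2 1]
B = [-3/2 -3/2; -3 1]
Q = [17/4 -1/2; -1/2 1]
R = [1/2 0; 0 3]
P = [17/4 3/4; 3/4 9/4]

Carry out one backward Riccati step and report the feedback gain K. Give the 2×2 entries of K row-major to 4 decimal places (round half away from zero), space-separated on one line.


-0.1752 0.1253 0.6527 0.9346

BᵀP = [-8.6250 -7.8750; -5.6250 1.1250]
S = R + BᵀPB = [1/2 0; 0 3] + [36.5625 5.0625; 5.0625 9.5625] = [37.0625 5.0625; 5.0625 12.5625]
BᵀPA = [-3.1875 9.3750; 7.3125 12.3750]
K = S⁻¹·BᵀPA = [-0.1752 0.1253; 0.6527 0.9346]
A−BK = [-0.2837 -0.4102; 0.3219 0.4413]
AᵀP(A−BK) = [1.7315 2.4402; 2.4402 3.5099]
P' = Q + AᵀP(A−BK) = [5.9815 1.9402; 1.9402 4.5099]
tr(P') = 10.4914


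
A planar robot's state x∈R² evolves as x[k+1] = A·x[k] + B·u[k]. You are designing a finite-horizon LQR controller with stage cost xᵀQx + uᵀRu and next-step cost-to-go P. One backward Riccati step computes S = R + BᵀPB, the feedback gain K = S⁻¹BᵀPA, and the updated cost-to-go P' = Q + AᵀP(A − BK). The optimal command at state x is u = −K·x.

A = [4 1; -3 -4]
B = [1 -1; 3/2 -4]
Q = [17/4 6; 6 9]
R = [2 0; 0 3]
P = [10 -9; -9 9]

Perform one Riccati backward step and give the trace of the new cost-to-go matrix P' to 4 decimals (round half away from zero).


BᵀP = [-3.5000 4.5000; 26.0000 -27.0000]
S = R + BᵀPB = [2 0; 0 3] + [3.2500 -14.5000; -14.5000 82.0000] = [5.2500 -14.5000; -14.5000 85.0000]
BᵀPA = [-27.5000 -21.5000; 185.0000 134.0000]
K = S⁻¹·BᵀPA = [1.4619 0.4894; 2.4258 1.6600]
A−BK = [4.9640 2.1706; 4.5106 1.9057]
AᵀP(A−BK) = [48.4195 25.3665; 25.3665 14.0879]
P' = Q + AᵀP(A−BK) = [52.6695 31.3665; 31.3665 23.0879]
tr(P') = 75.7574

75.7574


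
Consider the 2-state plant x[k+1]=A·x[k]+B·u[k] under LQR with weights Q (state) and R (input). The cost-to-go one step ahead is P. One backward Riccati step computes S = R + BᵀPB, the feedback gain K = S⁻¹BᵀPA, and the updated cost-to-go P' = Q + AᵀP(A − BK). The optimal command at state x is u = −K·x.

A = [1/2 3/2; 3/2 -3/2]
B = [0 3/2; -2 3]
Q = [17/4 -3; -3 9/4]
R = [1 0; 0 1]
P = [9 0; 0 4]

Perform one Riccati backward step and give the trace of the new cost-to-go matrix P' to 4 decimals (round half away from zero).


11.6882

BᵀP = [0.0000 -8.0000; 13.5000 12.0000]
S = R + BᵀPB = [1 0; 0 1] + [16.0000 -24.0000; -24.0000 56.2500] = [17.0000 -24.0000; -24.0000 57.2500]
BᵀPA = [-12.0000 12.0000; 24.7500 2.2500]
K = S⁻¹·BᵀPA = [-0.2341 1.8653; 0.3342 0.8213]
A−BK = [-0.0013 0.2681; 0.0293 -0.2332]
AᵀP(A−BK) = [0.1699 -0.1926; -0.1926 5.0183]
P' = Q + AᵀP(A−BK) = [4.4199 -3.1926; -3.1926 7.2683]
tr(P') = 11.6882


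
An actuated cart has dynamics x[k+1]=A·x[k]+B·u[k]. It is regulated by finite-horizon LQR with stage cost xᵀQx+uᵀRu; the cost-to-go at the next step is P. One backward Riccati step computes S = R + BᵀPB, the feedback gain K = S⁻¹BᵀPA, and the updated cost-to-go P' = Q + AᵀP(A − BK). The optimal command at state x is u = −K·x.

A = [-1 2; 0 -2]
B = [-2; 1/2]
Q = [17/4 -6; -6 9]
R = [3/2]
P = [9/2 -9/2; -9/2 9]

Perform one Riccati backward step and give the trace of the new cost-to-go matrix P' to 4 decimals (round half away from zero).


BᵀP = [-11.2500 13.5000]
S = R + BᵀPB = [3/2] + [29.2500] = [30.7500]
BᵀPA = [11.2500 -49.5000]
K = S⁻¹·BᵀPA = [0.3659 -1.6098]
A−BK = [-0.2683 -1.2195; -0.1829 -1.1951]
AᵀP(A−BK) = [0.3841 0.1098; 0.1098 10.3171]
P' = Q + AᵀP(A−BK) = [4.6341 -5.8902; -5.8902 19.3171]
tr(P') = 23.9512

23.9512


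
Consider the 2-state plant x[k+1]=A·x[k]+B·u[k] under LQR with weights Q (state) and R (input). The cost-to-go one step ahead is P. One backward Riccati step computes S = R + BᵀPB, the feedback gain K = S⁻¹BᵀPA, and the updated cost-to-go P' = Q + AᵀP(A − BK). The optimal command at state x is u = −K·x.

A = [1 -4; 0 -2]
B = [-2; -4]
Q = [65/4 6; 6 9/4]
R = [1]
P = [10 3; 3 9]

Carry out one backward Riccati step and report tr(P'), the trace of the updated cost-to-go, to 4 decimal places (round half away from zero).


75.2124

BᵀP = [-32.0000 -42.0000]
S = R + BᵀPB = [1] + [232.0000] = [233.0000]
BᵀPA = [-32.0000 212.0000]
K = S⁻¹·BᵀPA = [-0.1373 0.9099]
A−BK = [0.7253 -2.1803; -0.5494 1.6395]
AᵀP(A−BK) = [5.6052 -16.8841; -16.8841 51.1073]
P' = Q + AᵀP(A−BK) = [21.8552 -10.8841; -10.8841 53.3573]
tr(P') = 75.2124


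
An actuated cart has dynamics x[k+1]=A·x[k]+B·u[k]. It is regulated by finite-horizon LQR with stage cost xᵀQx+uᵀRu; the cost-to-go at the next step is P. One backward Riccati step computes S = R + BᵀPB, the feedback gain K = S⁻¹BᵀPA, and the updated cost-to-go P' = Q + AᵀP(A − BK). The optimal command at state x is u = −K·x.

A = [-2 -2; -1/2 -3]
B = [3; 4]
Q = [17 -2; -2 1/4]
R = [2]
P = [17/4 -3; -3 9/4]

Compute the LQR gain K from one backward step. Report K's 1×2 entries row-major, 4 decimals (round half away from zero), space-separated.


BᵀP = [0.7500 0.0000]
S = R + BᵀPB = [2] + [2.2500] = [4.2500]
BᵀPA = [-1.5000 -1.5000]
K = S⁻¹·BᵀPA = [-0.3529 -0.3529]
A−BK = [-0.9412 -0.9412; 0.9118 -1.5882]
AᵀP(A−BK) = [11.0331 -1.1544; -1.1544 0.7206]
P' = Q + AᵀP(A−BK) = [28.0331 -3.1544; -3.1544 0.9706]
tr(P') = 29.0037

-0.3529 -0.3529


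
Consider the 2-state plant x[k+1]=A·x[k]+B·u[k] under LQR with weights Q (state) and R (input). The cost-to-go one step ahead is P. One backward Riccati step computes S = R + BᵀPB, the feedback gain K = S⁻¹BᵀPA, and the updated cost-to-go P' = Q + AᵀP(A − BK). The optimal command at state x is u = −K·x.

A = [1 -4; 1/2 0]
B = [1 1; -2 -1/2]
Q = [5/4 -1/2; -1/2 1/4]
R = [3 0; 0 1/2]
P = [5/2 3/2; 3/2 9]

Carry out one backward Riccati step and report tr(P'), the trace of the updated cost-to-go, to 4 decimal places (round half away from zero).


16.3422

BᵀP = [-0.5000 -16.5000; 1.7500 -3.0000]
S = R + BᵀPB = [3 0; 0 1/2] + [32.5000 7.7500; 7.7500 3.2500] = [35.5000 7.7500; 7.7500 3.7500]
BᵀPA = [-8.7500 2.0000; 0.2500 -7.0000]
K = S⁻¹·BᵀPA = [-0.4756 0.8452; 1.0496 -3.6133]
A−BK = [0.4260 -1.2318; 0.0736 -0.1163]
AᵀP(A−BK) = [1.8259 -4.7015; -4.7015 13.0163]
P' = Q + AᵀP(A−BK) = [3.0759 -5.2015; -5.2015 13.2663]
tr(P') = 16.3422


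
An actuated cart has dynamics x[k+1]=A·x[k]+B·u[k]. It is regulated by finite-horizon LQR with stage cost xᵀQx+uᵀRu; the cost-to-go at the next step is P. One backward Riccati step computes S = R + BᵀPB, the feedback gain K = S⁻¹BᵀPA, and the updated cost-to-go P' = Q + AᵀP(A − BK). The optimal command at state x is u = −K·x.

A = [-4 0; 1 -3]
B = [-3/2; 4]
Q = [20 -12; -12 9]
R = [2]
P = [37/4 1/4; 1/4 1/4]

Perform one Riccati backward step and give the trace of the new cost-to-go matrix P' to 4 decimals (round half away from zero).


63.2520

BᵀP = [-12.8750 0.6250]
S = R + BᵀPB = [2] + [21.8125] = [23.8125]
BᵀPA = [52.1250 -1.8750]
K = S⁻¹·BᵀPA = [2.1890 -0.0787]
A−BK = [-0.7165 -0.1181; -7.7559 -2.6850]
AᵀP(A−BK) = [32.1496 6.3543; 6.3543 2.1024]
P' = Q + AᵀP(A−BK) = [52.1496 -5.6457; -5.6457 11.1024]
tr(P') = 63.2520


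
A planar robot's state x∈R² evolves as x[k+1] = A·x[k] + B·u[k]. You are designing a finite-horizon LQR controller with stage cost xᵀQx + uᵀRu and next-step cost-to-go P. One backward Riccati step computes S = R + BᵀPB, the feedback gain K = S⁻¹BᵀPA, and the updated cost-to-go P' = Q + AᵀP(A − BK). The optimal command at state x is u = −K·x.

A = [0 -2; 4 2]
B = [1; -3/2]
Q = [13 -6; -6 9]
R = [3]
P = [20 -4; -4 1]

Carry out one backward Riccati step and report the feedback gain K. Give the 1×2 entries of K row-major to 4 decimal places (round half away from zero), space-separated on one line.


-0.5906 -1.6913

BᵀP = [26.0000 -5.5000]
S = R + BᵀPB = [3] + [34.2500] = [37.2500]
BᵀPA = [-22.0000 -63.0000]
K = S⁻¹·BᵀPA = [-0.5906 -1.6913]
A−BK = [0.5906 -0.3087; 3.1141 -0.5369]
AᵀP(A−BK) = [3.0067 2.7919; 2.7919 9.4497]
P' = Q + AᵀP(A−BK) = [16.0067 -3.2081; -3.2081 18.4497]
tr(P') = 34.4564


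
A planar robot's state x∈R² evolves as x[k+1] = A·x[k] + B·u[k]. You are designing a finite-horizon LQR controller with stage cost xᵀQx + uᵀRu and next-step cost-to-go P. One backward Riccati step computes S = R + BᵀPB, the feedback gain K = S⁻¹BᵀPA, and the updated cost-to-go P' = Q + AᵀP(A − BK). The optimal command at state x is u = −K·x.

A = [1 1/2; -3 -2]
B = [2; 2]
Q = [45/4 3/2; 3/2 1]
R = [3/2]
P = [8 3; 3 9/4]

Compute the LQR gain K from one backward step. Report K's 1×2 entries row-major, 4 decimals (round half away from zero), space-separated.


BᵀP = [22.0000 10.5000]
S = R + BᵀPB = [3/2] + [65.0000] = [66.5000]
BᵀPA = [-9.5000 -10.0000]
K = S⁻¹·BᵀPA = [-0.1429 -0.1504]
A−BK = [1.2857 0.8008; -2.7143 -1.6992]
AᵀP(A−BK) = [8.8929 5.5714; 5.5714 3.4962]
P' = Q + AᵀP(A−BK) = [20.1429 7.0714; 7.0714 4.4962]
tr(P') = 24.6391

-0.1429 -0.1504


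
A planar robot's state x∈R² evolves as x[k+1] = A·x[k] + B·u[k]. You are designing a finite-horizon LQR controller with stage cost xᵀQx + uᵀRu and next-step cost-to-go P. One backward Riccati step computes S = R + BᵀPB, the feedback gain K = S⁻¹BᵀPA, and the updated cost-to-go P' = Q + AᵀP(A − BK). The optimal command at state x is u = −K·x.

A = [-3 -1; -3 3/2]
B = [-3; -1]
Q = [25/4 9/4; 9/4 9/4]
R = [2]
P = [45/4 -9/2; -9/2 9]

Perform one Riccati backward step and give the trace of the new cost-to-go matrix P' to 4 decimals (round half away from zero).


BᵀP = [-29.2500 4.5000]
S = R + BᵀPB = [2] + [83.2500] = [85.2500]
BᵀPA = [74.2500 36.0000]
K = S⁻¹·BᵀPA = [0.8710 0.4223]
A−BK = [-0.3871 0.2669; -2.1290 1.9223]
AᵀP(A−BK) = [36.5806 -31.3548; -31.3548 29.7977]
P' = Q + AᵀP(A−BK) = [42.8306 -29.1048; -29.1048 32.0477]
tr(P') = 74.8783

74.8783


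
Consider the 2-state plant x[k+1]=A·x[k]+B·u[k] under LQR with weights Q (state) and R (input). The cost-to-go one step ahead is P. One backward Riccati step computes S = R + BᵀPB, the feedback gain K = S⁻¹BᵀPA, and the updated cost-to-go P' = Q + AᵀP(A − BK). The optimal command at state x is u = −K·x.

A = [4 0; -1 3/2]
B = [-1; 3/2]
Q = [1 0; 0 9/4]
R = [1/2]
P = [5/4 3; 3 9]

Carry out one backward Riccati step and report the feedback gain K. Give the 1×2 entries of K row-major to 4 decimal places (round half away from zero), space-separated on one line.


BᵀP = [3.2500 10.5000]
S = R + BᵀPB = [1/2] + [12.5000] = [13.0000]
BᵀPA = [2.5000 15.7500]
K = S⁻¹·BᵀPA = [0.1923 1.2115]
A−BK = [4.1923 1.2115; -1.2885 -0.3173]
AᵀP(A−BK) = [4.5192 1.4712; 1.4712 1.1683]
P' = Q + AᵀP(A−BK) = [5.5192 1.4712; 1.4712 3.4183]
tr(P') = 8.9375

0.1923 1.2115


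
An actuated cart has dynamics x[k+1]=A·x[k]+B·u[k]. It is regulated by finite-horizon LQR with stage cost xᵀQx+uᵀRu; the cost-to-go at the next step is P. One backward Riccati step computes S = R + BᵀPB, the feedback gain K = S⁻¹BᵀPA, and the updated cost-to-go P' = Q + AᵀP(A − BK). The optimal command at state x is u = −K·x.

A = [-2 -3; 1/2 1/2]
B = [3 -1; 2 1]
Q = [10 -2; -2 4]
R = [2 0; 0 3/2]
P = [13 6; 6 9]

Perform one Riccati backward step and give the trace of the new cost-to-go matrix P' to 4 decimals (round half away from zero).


BᵀP = [51.0000 36.0000; -7.0000 3.0000]
S = R + BᵀPB = [2 0; 0 3/2] + [225.0000 -15.0000; -15.0000 10.0000] = [227.0000 -15.0000; -15.0000 11.5000]
BᵀPA = [-84.0000 -135.0000; 15.5000 22.5000]
K = S⁻¹·BᵀPA = [-0.3075 -0.5093; 0.9468 1.2922]
A−BK = [-0.1308 -0.1798; 0.1682 0.2265]
AᵀP(A−BK) = [1.7466 2.4377; 2.4377 3.4167]
P' = Q + AᵀP(A−BK) = [11.7466 0.4377; 0.4377 7.4167]
tr(P') = 19.1634

19.1634


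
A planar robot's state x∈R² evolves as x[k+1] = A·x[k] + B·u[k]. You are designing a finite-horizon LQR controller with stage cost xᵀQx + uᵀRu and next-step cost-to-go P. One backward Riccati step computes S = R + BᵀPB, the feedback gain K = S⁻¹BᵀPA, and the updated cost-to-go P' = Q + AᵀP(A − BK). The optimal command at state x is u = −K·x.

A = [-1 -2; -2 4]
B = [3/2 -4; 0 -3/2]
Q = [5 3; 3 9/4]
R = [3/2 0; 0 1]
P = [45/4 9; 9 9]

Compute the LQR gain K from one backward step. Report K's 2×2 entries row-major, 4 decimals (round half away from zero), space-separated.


BᵀP = [16.8750 13.5000; -58.5000 -49.5000]
S = R + BᵀPB = [3/2 0; 0 1] + [25.3125 -87.7500; -87.7500 308.2500] = [26.8125 -87.7500; -87.7500 309.2500]
BᵀPA = [-43.8750 20.2500; 157.5000 -81.0000]
K = S⁻¹·BᵀPA = [0.4264 -1.4288; 0.6303 -0.6674]
A−BK = [0.8816 -2.5262; -1.0546 2.9990]
AᵀP(A−BK) = [2.6880 -7.0814; -7.0814 19.8780]
P' = Q + AᵀP(A−BK) = [7.6880 -4.0814; -4.0814 22.1280]
tr(P') = 29.8160

0.4264 -1.4288 0.6303 -0.6674


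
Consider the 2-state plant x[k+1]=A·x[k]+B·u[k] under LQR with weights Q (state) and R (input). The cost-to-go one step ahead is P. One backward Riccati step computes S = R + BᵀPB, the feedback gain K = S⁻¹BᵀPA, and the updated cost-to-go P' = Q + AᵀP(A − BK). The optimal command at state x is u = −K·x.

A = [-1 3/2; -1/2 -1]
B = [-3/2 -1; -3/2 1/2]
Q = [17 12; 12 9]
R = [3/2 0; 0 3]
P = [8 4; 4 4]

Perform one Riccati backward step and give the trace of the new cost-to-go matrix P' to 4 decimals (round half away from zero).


29.6447

BᵀP = [-18.0000 -12.0000; -6.0000 -2.0000]
S = R + BᵀPB = [3/2 0; 0 3] + [45.0000 12.0000; 12.0000 5.0000] = [46.5000 12.0000; 12.0000 8.0000]
BᵀPA = [24.0000 -15.0000; 7.0000 -7.0000]
K = S⁻¹·BᵀPA = [0.4737 -0.1579; 0.1645 -0.6382]
A−BK = [-0.1250 0.6250; 0.1283 -0.9178]
AᵀP(A−BK) = [0.4803 -0.7434; -0.7434 3.1645]
P' = Q + AᵀP(A−BK) = [17.4803 11.2566; 11.2566 12.1645]
tr(P') = 29.6447


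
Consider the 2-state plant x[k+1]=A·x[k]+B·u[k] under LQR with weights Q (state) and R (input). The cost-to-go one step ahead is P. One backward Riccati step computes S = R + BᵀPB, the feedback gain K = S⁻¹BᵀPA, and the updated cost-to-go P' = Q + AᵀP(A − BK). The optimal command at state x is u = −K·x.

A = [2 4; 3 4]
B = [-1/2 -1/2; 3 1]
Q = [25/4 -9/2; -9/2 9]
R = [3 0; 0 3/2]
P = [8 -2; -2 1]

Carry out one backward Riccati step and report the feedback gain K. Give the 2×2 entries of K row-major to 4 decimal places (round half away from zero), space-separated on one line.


0.0408 -0.2449 -0.9796 -2.1224

BᵀP = [-10.0000 4.0000; -6.0000 2.0000]
S = R + BᵀPB = [3 0; 0 3/2] + [17.0000 9.0000; 9.0000 5.0000] = [20.0000 9.0000; 9.0000 6.5000]
BᵀPA = [-8.0000 -24.0000; -6.0000 -16.0000]
K = S⁻¹·BᵀPA = [0.0408 -0.2449; -0.9796 -2.1224]
A−BK = [1.5306 2.8163; 3.8571 6.8571]
AᵀP(A−BK) = [11.4490 21.3061; 21.3061 40.1633]
P' = Q + AᵀP(A−BK) = [17.6990 16.8061; 16.8061 49.1633]
tr(P') = 66.8622


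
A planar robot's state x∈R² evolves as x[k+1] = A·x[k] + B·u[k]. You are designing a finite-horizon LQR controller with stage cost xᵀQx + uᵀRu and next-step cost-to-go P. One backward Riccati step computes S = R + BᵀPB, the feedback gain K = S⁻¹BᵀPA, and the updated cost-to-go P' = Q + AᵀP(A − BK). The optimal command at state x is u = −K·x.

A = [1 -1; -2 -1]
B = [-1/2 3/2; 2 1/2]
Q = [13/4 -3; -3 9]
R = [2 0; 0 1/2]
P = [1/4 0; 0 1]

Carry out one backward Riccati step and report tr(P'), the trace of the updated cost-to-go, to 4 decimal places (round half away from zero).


14.0359

BᵀP = [-0.1250 2.0000; 0.3750 0.5000]
S = R + BᵀPB = [2 0; 0 1/2] + [4.0625 0.8125; 0.8125 0.8125] = [6.0625 0.8125; 0.8125 1.3125]
BᵀPA = [-4.1250 -1.8750; -0.6250 -0.8750]
K = S⁻¹·BᵀPA = [-0.6724 -0.2398; -0.0600 -0.5182]
A−BK = [0.7537 -0.3426; -0.6253 -0.2612]
AᵀP(A−BK) = [1.4390 0.4368; 0.4368 0.3469]
P' = Q + AᵀP(A−BK) = [4.6890 -2.5632; -2.5632 9.3469]
tr(P') = 14.0359


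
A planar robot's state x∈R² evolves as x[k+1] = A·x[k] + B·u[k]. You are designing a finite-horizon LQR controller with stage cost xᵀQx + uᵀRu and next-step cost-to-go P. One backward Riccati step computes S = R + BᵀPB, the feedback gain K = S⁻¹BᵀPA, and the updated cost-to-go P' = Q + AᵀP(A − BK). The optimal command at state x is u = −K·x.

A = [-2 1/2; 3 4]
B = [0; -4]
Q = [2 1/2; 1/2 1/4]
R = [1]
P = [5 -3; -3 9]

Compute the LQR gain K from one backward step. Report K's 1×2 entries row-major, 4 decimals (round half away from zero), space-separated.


-0.9103 -0.9517

BᵀP = [12.0000 -36.0000]
S = R + BᵀPB = [1] + [144.0000] = [145.0000]
BᵀPA = [-132.0000 -138.0000]
K = S⁻¹·BᵀPA = [-0.9103 -0.9517]
A−BK = [-2.0000 0.5000; -0.6414 0.1931]
AᵀP(A−BK) = [16.8345 -3.1276; -3.1276 1.9121]
P' = Q + AᵀP(A−BK) = [18.8345 -2.6276; -2.6276 2.1621]
tr(P') = 20.9966


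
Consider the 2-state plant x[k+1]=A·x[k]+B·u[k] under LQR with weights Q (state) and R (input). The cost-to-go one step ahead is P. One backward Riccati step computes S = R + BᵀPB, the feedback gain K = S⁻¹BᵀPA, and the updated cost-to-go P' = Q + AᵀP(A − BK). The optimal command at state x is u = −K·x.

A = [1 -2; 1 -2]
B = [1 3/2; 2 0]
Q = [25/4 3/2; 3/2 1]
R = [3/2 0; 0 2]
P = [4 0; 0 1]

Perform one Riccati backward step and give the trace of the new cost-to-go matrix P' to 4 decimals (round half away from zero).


9.9142

BᵀP = [4.0000 2.0000; 6.0000 0.0000]
S = R + BᵀPB = [3/2 0; 0 2] + [8.0000 6.0000; 6.0000 9.0000] = [9.5000 6.0000; 6.0000 11.0000]
BᵀPA = [6.0000 -12.0000; 6.0000 -12.0000]
K = S⁻¹·BᵀPA = [0.4380 -0.8759; 0.3066 -0.6131]
A−BK = [0.1022 -0.2044; 0.1241 -0.2482]
AᵀP(A−BK) = [0.5328 -1.0657; -1.0657 2.1314]
P' = Q + AᵀP(A−BK) = [6.7828 0.4343; 0.4343 3.1314]
tr(P') = 9.9142


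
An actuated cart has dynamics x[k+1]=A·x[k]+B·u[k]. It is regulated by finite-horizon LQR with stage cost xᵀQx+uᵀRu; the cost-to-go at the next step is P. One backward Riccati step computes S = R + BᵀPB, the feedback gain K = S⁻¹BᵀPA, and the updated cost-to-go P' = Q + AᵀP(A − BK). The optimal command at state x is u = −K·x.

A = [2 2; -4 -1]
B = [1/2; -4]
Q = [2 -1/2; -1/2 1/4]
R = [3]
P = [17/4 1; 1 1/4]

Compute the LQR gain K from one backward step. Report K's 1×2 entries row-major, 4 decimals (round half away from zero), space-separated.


-0.4308 -0.8000

BᵀP = [-1.8750 -0.5000]
S = R + BᵀPB = [3] + [1.0625] = [4.0625]
BᵀPA = [-1.7500 -3.2500]
K = S⁻¹·BᵀPA = [-0.4308 -0.8000]
A−BK = [2.2154 2.4000; -5.7231 -4.2000]
AᵀP(A−BK) = [4.2462 6.6000; 6.6000 10.6500]
P' = Q + AᵀP(A−BK) = [6.2462 6.1000; 6.1000 10.9000]
tr(P') = 17.1462


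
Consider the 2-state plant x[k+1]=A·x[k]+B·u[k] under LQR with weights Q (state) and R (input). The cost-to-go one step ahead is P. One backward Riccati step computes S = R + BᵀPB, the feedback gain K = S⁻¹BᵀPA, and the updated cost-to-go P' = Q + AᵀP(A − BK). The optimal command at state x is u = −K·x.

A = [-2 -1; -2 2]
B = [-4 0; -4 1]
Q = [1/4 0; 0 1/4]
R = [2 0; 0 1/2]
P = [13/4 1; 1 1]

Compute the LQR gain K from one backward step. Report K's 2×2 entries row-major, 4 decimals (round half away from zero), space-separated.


BᵀP = [-17.0000 -8.0000; 1.0000 1.0000]
S = R + BᵀPB = [2 0; 0 1/2] + [100.0000 -8.0000; -8.0000 1.0000] = [102.0000 -8.0000; -8.0000 1.5000]
BᵀPA = [50.0000 1.0000; -4.0000 1.0000]
K = S⁻¹·BᵀPA = [0.4831 0.1067; -0.0899 1.2360]
A−BK = [-0.0674 -0.5730; 0.0225 1.1910]
AᵀP(A−BK) = [0.4831 0.1067; 0.1067 1.9073]
P' = Q + AᵀP(A−BK) = [0.7331 0.1067; 0.1067 2.1573]
tr(P') = 2.8904

0.4831 0.1067 -0.0899 1.2360


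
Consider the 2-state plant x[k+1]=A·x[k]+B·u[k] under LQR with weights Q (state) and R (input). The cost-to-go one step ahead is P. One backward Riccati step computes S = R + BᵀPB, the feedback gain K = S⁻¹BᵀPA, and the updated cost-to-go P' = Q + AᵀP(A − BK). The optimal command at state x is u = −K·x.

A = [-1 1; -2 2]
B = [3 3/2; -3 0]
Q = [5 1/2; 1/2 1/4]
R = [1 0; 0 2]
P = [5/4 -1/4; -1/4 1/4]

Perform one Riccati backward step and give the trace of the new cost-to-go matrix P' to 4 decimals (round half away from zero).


BᵀP = [4.5000 -1.5000; 1.8750 -0.3750]
S = R + BᵀPB = [1 0; 0 2] + [18.0000 6.7500; 6.7500 2.8125] = [19.0000 6.7500; 6.7500 4.8125]
BᵀPA = [-1.5000 1.5000; -1.1250 1.1250]
K = S⁻¹·BᵀPA = [0.0082 -0.0082; -0.2452 0.2452]
A−BK = [-0.6567 0.6567; -1.9755 1.9755]
AᵀP(A−BK) = [0.9864 -0.9864; -0.9864 0.9864]
P' = Q + AᵀP(A−BK) = [5.9864 -0.4864; -0.4864 1.2364]
tr(P') = 7.2228

7.2228


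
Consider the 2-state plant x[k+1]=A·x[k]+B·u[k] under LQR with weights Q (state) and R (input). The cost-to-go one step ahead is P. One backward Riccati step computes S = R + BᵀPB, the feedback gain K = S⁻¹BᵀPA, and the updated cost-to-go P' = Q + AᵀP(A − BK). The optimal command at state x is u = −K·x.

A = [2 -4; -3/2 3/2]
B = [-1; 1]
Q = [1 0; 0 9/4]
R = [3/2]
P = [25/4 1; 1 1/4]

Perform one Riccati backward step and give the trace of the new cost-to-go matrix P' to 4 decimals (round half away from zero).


30.8906

BᵀP = [-5.2500 -0.7500]
S = R + BᵀPB = [3/2] + [4.5000] = [6.0000]
BᵀPA = [-9.3750 19.8750]
K = S⁻¹·BᵀPA = [-1.5625 3.3125]
A−BK = [0.4375 -0.6875; 0.0625 -1.8125]
AᵀP(A−BK) = [4.9141 -10.5078; -10.5078 22.7266]
P' = Q + AᵀP(A−BK) = [5.9141 -10.5078; -10.5078 24.9766]
tr(P') = 30.8906


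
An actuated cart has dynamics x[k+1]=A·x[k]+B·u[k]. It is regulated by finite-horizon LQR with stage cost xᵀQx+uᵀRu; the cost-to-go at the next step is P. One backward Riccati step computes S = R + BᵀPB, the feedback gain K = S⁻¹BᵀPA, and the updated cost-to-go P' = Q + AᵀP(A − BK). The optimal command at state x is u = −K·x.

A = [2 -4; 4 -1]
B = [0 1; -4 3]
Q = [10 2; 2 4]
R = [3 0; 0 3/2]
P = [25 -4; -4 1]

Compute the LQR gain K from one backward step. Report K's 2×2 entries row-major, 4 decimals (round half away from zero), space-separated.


0.4741 -2.4000 1.7481 -3.6000

BᵀP = [16.0000 -4.0000; 13.0000 -1.0000]
S = R + BᵀPB = [3 0; 0 3/2] + [16.0000 4.0000; 4.0000 10.0000] = [19.0000 4.0000; 4.0000 11.5000]
BᵀPA = [16.0000 -60.0000; 22.0000 -51.0000]
K = S⁻¹·BᵀPA = [0.4741 -2.4000; 1.7481 -3.6000]
A−BK = [0.2519 -0.4000; 0.6519 0.2000]
AᵀP(A−BK) = [5.9556 -14.4000; -14.4000 41.4000]
P' = Q + AᵀP(A−BK) = [15.9556 -12.4000; -12.4000 45.4000]
tr(P') = 61.3556


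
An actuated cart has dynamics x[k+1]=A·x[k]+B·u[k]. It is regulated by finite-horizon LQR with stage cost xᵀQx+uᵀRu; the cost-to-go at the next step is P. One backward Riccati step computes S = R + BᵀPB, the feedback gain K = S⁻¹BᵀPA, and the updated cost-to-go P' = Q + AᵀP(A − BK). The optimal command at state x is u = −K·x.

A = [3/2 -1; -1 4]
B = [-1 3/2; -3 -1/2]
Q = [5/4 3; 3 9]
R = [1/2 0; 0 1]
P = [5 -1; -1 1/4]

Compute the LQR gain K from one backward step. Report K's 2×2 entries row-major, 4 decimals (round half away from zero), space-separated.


BᵀP = [-2.0000 0.2500; 8.0000 -1.6250]
S = R + BᵀPB = [1/2 0; 0 1] + [1.2500 -3.1250; -3.1250 12.8125] = [1.7500 -3.1250; -3.1250 13.8125]
BᵀPA = [-3.2500 3.0000; 13.6250 -14.5000]
K = S⁻¹·BᵀPA = [-0.1605 -0.2690; 0.9501 -1.1106]
A−BK = [-0.0857 0.3970; -1.0065 2.6377]
AᵀP(A−BK) = [1.0331 -1.2419; -1.2419 1.7028]
P' = Q + AᵀP(A−BK) = [2.2831 1.7581; 1.7581 10.7028]
tr(P') = 12.9859

-0.1605 -0.2690 0.9501 -1.1106


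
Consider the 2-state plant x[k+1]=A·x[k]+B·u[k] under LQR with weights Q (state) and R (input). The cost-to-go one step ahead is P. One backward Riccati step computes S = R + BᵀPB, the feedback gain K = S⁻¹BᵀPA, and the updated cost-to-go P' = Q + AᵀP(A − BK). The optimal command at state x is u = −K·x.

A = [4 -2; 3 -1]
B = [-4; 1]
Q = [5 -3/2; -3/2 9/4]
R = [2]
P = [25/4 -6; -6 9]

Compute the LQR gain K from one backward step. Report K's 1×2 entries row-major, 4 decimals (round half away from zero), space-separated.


-0.1572 0.1824

BᵀP = [-31.0000 33.0000]
S = R + BᵀPB = [2] + [157.0000] = [159.0000]
BᵀPA = [-25.0000 29.0000]
K = S⁻¹·BᵀPA = [-0.1572 0.1824]
A−BK = [3.3711 -1.2704; 3.1572 -1.1824]
AᵀP(A−BK) = [33.0692 -12.4403; -12.4403 4.7107]
P' = Q + AᵀP(A−BK) = [38.0692 -13.9403; -13.9403 6.9607]
tr(P') = 45.0299


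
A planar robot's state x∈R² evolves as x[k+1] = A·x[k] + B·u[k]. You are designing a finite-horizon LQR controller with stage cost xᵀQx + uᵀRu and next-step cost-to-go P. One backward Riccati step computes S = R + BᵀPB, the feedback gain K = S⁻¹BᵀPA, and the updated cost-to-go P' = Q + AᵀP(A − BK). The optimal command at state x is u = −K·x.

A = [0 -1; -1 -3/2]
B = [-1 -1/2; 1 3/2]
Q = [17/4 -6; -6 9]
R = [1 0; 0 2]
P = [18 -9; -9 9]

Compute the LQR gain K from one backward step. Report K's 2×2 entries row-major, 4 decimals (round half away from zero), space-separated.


0.0213 0.8627 -0.4686 -0.9799

BᵀP = [-27.0000 18.0000; -22.5000 18.0000]
S = R + BᵀPB = [1 0; 0 2] + [45.0000 40.5000; 40.5000 38.2500] = [46.0000 40.5000; 40.5000 40.2500]
BᵀPA = [-18.0000 0.0000; -18.0000 -4.5000]
K = S⁻¹·BᵀPA = [0.0213 0.8627; -0.4686 -0.9799]
A−BK = [-0.2130 -0.6272; -0.3183 -0.8929]
AᵀP(A−BK) = [0.9479 2.3911; 2.3911 6.8405]
P' = Q + AᵀP(A−BK) = [5.1979 -3.6089; -3.6089 15.8405]
tr(P') = 21.0385


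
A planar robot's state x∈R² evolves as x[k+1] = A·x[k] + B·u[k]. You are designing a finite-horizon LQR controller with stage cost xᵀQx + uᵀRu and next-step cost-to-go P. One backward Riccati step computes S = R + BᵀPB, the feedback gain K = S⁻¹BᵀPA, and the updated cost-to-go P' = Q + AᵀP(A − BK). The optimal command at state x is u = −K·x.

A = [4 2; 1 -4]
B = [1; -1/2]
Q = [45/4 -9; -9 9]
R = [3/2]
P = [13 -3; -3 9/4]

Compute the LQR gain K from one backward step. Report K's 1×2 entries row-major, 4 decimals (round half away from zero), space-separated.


2.9827 2.5190

BᵀP = [14.5000 -4.1250]
S = R + BᵀPB = [3/2] + [16.5625] = [18.0625]
BᵀPA = [53.8750 45.5000]
K = S⁻¹·BᵀPA = [2.9827 2.5190]
A−BK = [1.0173 -0.5190; 2.4913 -2.7405]
AᵀP(A−BK) = [25.5571 1.2872; 1.2872 21.3841]
P' = Q + AᵀP(A−BK) = [36.8071 -7.7128; -7.7128 30.3841]
tr(P') = 67.1912


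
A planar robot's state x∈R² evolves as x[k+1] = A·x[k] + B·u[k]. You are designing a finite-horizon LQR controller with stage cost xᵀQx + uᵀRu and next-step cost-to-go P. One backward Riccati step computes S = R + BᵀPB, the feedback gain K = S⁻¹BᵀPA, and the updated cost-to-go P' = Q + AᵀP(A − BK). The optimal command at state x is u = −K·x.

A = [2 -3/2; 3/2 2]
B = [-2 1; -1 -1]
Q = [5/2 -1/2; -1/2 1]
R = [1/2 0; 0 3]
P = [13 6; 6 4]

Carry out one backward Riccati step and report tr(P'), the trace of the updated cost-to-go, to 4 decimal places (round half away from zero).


8.0345

BᵀP = [-32.0000 -16.0000; 7.0000 2.0000]
S = R + BᵀPB = [1/2 0; 0 3] + [80.0000 -16.0000; -16.0000 5.0000] = [80.5000 -16.0000; -16.0000 8.0000]
BᵀPA = [-88.0000 16.0000; 17.0000 -6.5000]
K = S⁻¹·BᵀPA = [-1.1134 0.0619; -0.1018 -0.6888]
A−BK = [-0.1250 -0.6875; 0.2848 1.3731]
AᵀP(A−BK) = [0.7513 0.6527; 0.6527 3.7832]
P' = Q + AᵀP(A−BK) = [3.2513 0.1527; 0.1527 4.7832]
tr(P') = 8.0345
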